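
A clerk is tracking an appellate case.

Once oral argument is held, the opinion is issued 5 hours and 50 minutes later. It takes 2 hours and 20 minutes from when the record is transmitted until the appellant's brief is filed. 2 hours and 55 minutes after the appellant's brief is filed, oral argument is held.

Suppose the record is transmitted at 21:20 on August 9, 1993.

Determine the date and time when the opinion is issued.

The record is transmitted: 21:20 Aug 9, 1993.
The appellant's brief is filed: 21:20 Aug 9, 1993 + 2h20m = 23:40 Aug 9, 1993.
Oral argument is held: 23:40 Aug 9, 1993 + 2h55m = 02:35 Aug 10, 1993.
The opinion is issued: 02:35 Aug 10, 1993 + 5h50m = 08:25 Aug 10, 1993.

08:25 on August 10, 1993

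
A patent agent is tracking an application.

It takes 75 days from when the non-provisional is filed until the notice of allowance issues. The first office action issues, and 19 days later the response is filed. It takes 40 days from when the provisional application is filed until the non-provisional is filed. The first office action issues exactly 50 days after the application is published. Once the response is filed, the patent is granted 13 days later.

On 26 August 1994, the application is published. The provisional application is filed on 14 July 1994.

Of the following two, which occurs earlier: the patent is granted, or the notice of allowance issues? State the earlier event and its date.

The notice of allowance issues — 6 November 1994

The application is published: Aug 26, 1994.
The first office action issues: Aug 26, 1994 + 50 days = Oct 15, 1994.
The response is filed: Oct 15, 1994 + 19 days = Nov 3, 1994.
The patent is granted: Nov 3, 1994 + 13 days = Nov 16, 1994.
The provisional application is filed: Jul 14, 1994.
The non-provisional is filed: Jul 14, 1994 + 40 days = Aug 23, 1994.
The notice of allowance issues: Aug 23, 1994 + 75 days = Nov 6, 1994.
Comparing: the patent is granted on Nov 16, 1994 vs the notice of allowance issues on Nov 6, 1994. Earlier: the notice of allowance issues.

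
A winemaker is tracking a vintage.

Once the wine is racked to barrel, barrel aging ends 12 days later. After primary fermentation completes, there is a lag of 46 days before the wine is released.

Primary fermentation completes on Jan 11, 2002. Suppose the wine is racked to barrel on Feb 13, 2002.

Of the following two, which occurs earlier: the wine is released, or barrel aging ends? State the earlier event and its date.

Primary fermentation completes: Jan 11, 2002.
The wine is released: Jan 11, 2002 + 46 days = Feb 26, 2002.
The wine is racked to barrel: Feb 13, 2002.
Barrel aging ends: Feb 13, 2002 + 12 days = Feb 25, 2002.
Comparing: the wine is released on Feb 26, 2002 vs barrel aging ends on Feb 25, 2002. Earlier: barrel aging ends.

Barrel aging ends — Feb 25, 2002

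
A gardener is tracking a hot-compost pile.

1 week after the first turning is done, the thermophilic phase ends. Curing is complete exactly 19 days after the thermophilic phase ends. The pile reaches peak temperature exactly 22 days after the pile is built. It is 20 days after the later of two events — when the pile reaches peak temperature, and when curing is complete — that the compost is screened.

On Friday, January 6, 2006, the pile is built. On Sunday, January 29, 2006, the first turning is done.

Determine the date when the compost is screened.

The pile is built: Jan 6, 2006.
The pile reaches peak temperature: Jan 6, 2006 + 22 days = Jan 28, 2006.
The first turning is done: Jan 29, 2006.
The thermophilic phase ends: Jan 29, 2006 + 1 week = Feb 5, 2006.
Curing is complete: Feb 5, 2006 + 19 days = Feb 24, 2006.
Both prerequisites met — the pile reaches peak temperature (Jan 28, 2006), curing is complete (Feb 24, 2006); the later is Feb 24, 2006.
The compost is screened: Feb 24, 2006 + 20 days = Mar 16, 2006.

Thursday, March 16, 2006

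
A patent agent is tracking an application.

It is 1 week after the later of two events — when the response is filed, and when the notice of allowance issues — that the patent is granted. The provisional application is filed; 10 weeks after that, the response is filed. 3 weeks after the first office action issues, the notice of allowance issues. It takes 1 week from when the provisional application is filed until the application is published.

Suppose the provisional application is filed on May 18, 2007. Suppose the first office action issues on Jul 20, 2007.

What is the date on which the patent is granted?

The provisional application is filed: May 18, 2007.
The response is filed: May 18, 2007 + 10 weeks = Jul 27, 2007.
The first office action issues: Jul 20, 2007.
The notice of allowance issues: Jul 20, 2007 + 3 weeks = Aug 10, 2007.
Both prerequisites met — the response is filed (Jul 27, 2007), the notice of allowance issues (Aug 10, 2007); the later is Aug 10, 2007.
The patent is granted: Aug 10, 2007 + 1 week = Aug 17, 2007.

Aug 17, 2007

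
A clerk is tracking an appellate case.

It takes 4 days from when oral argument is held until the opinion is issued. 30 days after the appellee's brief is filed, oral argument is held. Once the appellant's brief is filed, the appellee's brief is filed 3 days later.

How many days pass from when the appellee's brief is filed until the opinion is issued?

34 days

Causal path: the appellee's brief is filed → oral argument is held → the opinion is issued.
Total delay along the path: 30 + 4 = 34 days.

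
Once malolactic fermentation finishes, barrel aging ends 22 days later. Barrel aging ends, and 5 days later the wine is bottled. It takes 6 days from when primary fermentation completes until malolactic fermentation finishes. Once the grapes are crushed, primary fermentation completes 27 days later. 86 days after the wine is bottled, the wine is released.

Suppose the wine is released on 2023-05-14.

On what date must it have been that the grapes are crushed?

2022-12-19

The wine is released: May 14, 2023.
The wine is bottled: May 14, 2023 − 86 days = Feb 17, 2023.
Barrel aging ends: Feb 17, 2023 − 5 days = Feb 12, 2023.
Malolactic fermentation finishes: Feb 12, 2023 − 22 days = Jan 21, 2023.
Primary fermentation completes: Jan 21, 2023 − 6 days = Jan 15, 2023.
The grapes are crushed: Jan 15, 2023 − 27 days = Dec 19, 2022.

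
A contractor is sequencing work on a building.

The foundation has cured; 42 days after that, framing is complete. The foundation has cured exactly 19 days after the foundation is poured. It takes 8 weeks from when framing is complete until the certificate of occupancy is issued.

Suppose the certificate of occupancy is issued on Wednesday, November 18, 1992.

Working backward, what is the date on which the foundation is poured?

The certificate of occupancy is issued: Nov 18, 1992.
Framing is complete: Nov 18, 1992 − 8 weeks = Sep 23, 1992.
The foundation has cured: Sep 23, 1992 − 42 days = Aug 12, 1992.
The foundation is poured: Aug 12, 1992 − 19 days = Jul 24, 1992.

Friday, July 24, 1992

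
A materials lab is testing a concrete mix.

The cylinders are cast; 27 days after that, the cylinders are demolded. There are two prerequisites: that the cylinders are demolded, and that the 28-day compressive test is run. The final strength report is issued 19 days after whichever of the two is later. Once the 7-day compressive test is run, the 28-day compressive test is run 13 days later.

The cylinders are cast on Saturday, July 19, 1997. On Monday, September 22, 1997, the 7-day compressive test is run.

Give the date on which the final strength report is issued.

Friday, October 24, 1997

The cylinders are cast: Jul 19, 1997.
The cylinders are demolded: Jul 19, 1997 + 27 days = Aug 15, 1997.
The 7-day compressive test is run: Sep 22, 1997.
The 28-day compressive test is run: Sep 22, 1997 + 13 days = Oct 5, 1997.
Both prerequisites met — the cylinders are demolded (Aug 15, 1997), the 28-day compressive test is run (Oct 5, 1997); the later is Oct 5, 1997.
The final strength report is issued: Oct 5, 1997 + 19 days = Oct 24, 1997.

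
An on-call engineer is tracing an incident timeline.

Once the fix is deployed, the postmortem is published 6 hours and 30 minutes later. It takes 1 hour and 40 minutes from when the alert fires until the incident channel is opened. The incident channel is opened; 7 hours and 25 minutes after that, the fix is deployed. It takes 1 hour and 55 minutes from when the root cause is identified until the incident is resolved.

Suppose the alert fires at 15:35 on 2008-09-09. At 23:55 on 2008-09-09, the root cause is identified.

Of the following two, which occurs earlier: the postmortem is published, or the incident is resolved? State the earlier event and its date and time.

The incident is resolved — 01:50 on 2008-09-10

The alert fires: 15:35 Sep 9, 2008.
The incident channel is opened: 15:35 Sep 9, 2008 + 1h40m = 17:15 Sep 9, 2008.
The fix is deployed: 17:15 Sep 9, 2008 + 7h25m = 00:40 Sep 10, 2008.
The postmortem is published: 00:40 Sep 10, 2008 + 6h30m = 07:10 Sep 10, 2008.
The root cause is identified: 23:55 Sep 9, 2008.
The incident is resolved: 23:55 Sep 9, 2008 + 1h55m = 01:50 Sep 10, 2008.
Comparing: the postmortem is published at 07:10 Sep 10, 2008 vs the incident is resolved at 01:50 Sep 10, 2008. Earlier: the incident is resolved.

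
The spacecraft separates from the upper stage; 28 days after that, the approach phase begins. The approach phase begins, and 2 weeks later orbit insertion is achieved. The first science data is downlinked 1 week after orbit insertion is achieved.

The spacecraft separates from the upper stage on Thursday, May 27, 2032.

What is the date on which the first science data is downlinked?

The spacecraft separates from the upper stage: May 27, 2032.
The approach phase begins: May 27, 2032 + 28 days = Jun 24, 2032.
Orbit insertion is achieved: Jun 24, 2032 + 2 weeks = Jul 8, 2032.
The first science data is downlinked: Jul 8, 2032 + 1 week = Jul 15, 2032.

Thursday, July 15, 2032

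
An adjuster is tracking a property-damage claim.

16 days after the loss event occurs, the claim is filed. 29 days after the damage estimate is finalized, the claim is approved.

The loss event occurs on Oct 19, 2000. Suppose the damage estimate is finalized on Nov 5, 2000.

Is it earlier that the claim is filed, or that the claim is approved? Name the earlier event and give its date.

The claim is filed — Nov 4, 2000

The loss event occurs: Oct 19, 2000.
The claim is filed: Oct 19, 2000 + 16 days = Nov 4, 2000.
The damage estimate is finalized: Nov 5, 2000.
The claim is approved: Nov 5, 2000 + 29 days = Dec 4, 2000.
Comparing: the claim is filed on Nov 4, 2000 vs the claim is approved on Dec 4, 2000. Earlier: the claim is filed.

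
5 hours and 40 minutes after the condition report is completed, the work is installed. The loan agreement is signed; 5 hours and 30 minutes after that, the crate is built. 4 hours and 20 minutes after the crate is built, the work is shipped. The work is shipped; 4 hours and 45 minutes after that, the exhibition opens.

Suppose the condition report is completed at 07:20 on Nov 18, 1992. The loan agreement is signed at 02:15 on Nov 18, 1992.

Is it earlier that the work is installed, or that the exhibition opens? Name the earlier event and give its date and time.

The condition report is completed: 07:20 Nov 18, 1992.
The work is installed: 07:20 Nov 18, 1992 + 5h40m = 13:00 Nov 18, 1992.
The loan agreement is signed: 02:15 Nov 18, 1992.
The crate is built: 02:15 Nov 18, 1992 + 5h30m = 07:45 Nov 18, 1992.
The work is shipped: 07:45 Nov 18, 1992 + 4h20m = 12:05 Nov 18, 1992.
The exhibition opens: 12:05 Nov 18, 1992 + 4h45m = 16:50 Nov 18, 1992.
Comparing: the work is installed at 13:00 Nov 18, 1992 vs the exhibition opens at 16:50 Nov 18, 1992. Earlier: the work is installed.

The work is installed — 13:00 on Nov 18, 1992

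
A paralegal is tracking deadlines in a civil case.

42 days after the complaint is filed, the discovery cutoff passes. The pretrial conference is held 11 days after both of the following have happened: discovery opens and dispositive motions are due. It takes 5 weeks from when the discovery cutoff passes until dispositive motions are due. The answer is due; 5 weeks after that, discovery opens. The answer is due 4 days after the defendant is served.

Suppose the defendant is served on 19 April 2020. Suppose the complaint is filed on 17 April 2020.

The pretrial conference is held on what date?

14 July 2020

The defendant is served: Apr 19, 2020.
The answer is due: Apr 19, 2020 + 4 days = Apr 23, 2020.
Discovery opens: Apr 23, 2020 + 5 weeks = May 28, 2020.
The complaint is filed: Apr 17, 2020.
The discovery cutoff passes: Apr 17, 2020 + 42 days = May 29, 2020.
Dispositive motions are due: May 29, 2020 + 5 weeks = Jul 3, 2020.
Both prerequisites met — discovery opens (May 28, 2020), dispositive motions are due (Jul 3, 2020); the later is Jul 3, 2020.
The pretrial conference is held: Jul 3, 2020 + 11 days = Jul 14, 2020.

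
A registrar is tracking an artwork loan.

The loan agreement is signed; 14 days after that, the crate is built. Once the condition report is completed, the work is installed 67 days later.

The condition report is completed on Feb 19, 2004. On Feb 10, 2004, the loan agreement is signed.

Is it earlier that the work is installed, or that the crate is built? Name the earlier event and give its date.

The crate is built — Feb 24, 2004

The condition report is completed: Feb 19, 2004.
The work is installed: Feb 19, 2004 + 67 days = Apr 26, 2004.
The loan agreement is signed: Feb 10, 2004.
The crate is built: Feb 10, 2004 + 14 days = Feb 24, 2004.
Comparing: the work is installed on Apr 26, 2004 vs the crate is built on Feb 24, 2004. Earlier: the crate is built.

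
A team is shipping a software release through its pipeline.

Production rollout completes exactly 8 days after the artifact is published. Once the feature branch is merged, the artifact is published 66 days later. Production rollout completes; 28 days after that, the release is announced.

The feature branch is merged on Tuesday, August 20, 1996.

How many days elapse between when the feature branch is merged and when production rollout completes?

74 days

Causal path: the feature branch is merged → the artifact is published → production rollout completes.
Total delay along the path: 66 + 8 = 74 days.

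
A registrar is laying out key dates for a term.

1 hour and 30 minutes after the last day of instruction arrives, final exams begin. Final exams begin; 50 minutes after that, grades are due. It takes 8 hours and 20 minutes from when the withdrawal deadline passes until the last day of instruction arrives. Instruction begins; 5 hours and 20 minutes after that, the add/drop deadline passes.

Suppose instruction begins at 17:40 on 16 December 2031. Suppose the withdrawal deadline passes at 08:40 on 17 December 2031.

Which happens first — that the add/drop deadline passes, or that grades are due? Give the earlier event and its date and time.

Instruction begins: 17:40 Dec 16, 2031.
The add/drop deadline passes: 17:40 Dec 16, 2031 + 5h20m = 23:00 Dec 16, 2031.
The withdrawal deadline passes: 08:40 Dec 17, 2031.
The last day of instruction arrives: 08:40 Dec 17, 2031 + 8h20m = 17:00 Dec 17, 2031.
Final exams begin: 17:00 Dec 17, 2031 + 1h30m = 18:30 Dec 17, 2031.
Grades are due: 18:30 Dec 17, 2031 + 50m = 19:20 Dec 17, 2031.
Comparing: the add/drop deadline passes at 23:00 Dec 16, 2031 vs grades are due at 19:20 Dec 17, 2031. Earlier: the add/drop deadline passes.

The add/drop deadline passes — 23:00 on 16 December 2031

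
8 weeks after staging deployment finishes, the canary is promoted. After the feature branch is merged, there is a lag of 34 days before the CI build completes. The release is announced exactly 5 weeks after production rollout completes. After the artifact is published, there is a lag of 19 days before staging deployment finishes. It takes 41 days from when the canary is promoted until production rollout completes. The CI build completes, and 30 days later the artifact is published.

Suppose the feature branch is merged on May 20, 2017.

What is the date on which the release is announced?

The feature branch is merged: May 20, 2017.
The CI build completes: May 20, 2017 + 34 days = Jun 23, 2017.
The artifact is published: Jun 23, 2017 + 30 days = Jul 23, 2017.
Staging deployment finishes: Jul 23, 2017 + 19 days = Aug 11, 2017.
The canary is promoted: Aug 11, 2017 + 8 weeks = Oct 6, 2017.
Production rollout completes: Oct 6, 2017 + 41 days = Nov 16, 2017.
The release is announced: Nov 16, 2017 + 5 weeks = Dec 21, 2017.

Dec 21, 2017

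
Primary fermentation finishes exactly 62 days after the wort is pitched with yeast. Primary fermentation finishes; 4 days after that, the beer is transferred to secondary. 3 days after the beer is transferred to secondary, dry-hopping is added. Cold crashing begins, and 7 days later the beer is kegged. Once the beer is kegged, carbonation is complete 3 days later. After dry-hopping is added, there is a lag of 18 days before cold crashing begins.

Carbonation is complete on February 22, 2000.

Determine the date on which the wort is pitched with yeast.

November 17, 1999

Carbonation is complete: Feb 22, 2000.
The beer is kegged: Feb 22, 2000 − 3 days = Feb 19, 2000.
Cold crashing begins: Feb 19, 2000 − 7 days = Feb 12, 2000.
Dry-hopping is added: Feb 12, 2000 − 18 days = Jan 25, 2000.
The beer is transferred to secondary: Jan 25, 2000 − 3 days = Jan 22, 2000.
Primary fermentation finishes: Jan 22, 2000 − 4 days = Jan 18, 2000.
The wort is pitched with yeast: Jan 18, 2000 − 62 days = Nov 17, 1999.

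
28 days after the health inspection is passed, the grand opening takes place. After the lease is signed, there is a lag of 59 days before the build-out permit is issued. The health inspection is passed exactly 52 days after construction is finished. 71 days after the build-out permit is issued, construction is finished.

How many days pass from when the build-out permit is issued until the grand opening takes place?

151 days

Causal path: the build-out permit is issued → construction is finished → the health inspection is passed → the grand opening takes place.
Total delay along the path: 71 + 52 + 28 = 151 days.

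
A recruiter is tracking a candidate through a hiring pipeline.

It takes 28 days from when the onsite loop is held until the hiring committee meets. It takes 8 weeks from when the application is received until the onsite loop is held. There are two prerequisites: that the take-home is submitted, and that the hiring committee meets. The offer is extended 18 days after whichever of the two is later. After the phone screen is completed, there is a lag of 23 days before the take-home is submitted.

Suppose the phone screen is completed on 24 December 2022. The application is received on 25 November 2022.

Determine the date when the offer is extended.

7 March 2023

The phone screen is completed: Dec 24, 2022.
The take-home is submitted: Dec 24, 2022 + 23 days = Jan 16, 2023.
The application is received: Nov 25, 2022.
The onsite loop is held: Nov 25, 2022 + 8 weeks = Jan 20, 2023.
The hiring committee meets: Jan 20, 2023 + 28 days = Feb 17, 2023.
Both prerequisites met — the take-home is submitted (Jan 16, 2023), the hiring committee meets (Feb 17, 2023); the later is Feb 17, 2023.
The offer is extended: Feb 17, 2023 + 18 days = Mar 7, 2023.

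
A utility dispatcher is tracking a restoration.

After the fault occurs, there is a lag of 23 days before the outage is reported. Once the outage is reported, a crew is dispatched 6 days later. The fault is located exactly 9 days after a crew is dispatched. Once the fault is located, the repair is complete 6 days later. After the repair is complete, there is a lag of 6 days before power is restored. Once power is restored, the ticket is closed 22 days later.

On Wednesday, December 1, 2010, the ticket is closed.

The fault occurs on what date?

Monday, September 20, 2010

The ticket is closed: Dec 1, 2010.
Power is restored: Dec 1, 2010 − 22 days = Nov 9, 2010.
The repair is complete: Nov 9, 2010 − 6 days = Nov 3, 2010.
The fault is located: Nov 3, 2010 − 6 days = Oct 28, 2010.
A crew is dispatched: Oct 28, 2010 − 9 days = Oct 19, 2010.
The outage is reported: Oct 19, 2010 − 6 days = Oct 13, 2010.
The fault occurs: Oct 13, 2010 − 23 days = Sep 20, 2010.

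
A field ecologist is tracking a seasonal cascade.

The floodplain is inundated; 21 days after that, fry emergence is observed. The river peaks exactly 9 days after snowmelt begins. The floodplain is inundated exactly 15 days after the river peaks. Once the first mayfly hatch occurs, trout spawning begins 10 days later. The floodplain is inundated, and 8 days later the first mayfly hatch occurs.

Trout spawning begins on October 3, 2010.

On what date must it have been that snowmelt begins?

August 22, 2010

Trout spawning begins: Oct 3, 2010.
The first mayfly hatch occurs: Oct 3, 2010 − 10 days = Sep 23, 2010.
The floodplain is inundated: Sep 23, 2010 − 8 days = Sep 15, 2010.
The river peaks: Sep 15, 2010 − 15 days = Aug 31, 2010.
Snowmelt begins: Aug 31, 2010 − 9 days = Aug 22, 2010.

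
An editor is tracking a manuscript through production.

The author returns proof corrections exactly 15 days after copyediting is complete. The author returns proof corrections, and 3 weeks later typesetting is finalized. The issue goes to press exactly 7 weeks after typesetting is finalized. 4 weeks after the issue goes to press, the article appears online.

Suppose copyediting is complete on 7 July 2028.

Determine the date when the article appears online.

Copyediting is complete: Jul 7, 2028.
The author returns proof corrections: Jul 7, 2028 + 15 days = Jul 22, 2028.
Typesetting is finalized: Jul 22, 2028 + 3 weeks = Aug 12, 2028.
The issue goes to press: Aug 12, 2028 + 7 weeks = Sep 30, 2028.
The article appears online: Sep 30, 2028 + 4 weeks = Oct 28, 2028.

28 October 2028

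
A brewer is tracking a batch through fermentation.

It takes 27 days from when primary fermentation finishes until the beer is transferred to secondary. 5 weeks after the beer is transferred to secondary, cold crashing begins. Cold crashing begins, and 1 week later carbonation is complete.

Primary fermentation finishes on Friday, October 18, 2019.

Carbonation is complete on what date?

Thursday, December 26, 2019

Primary fermentation finishes: Oct 18, 2019.
The beer is transferred to secondary: Oct 18, 2019 + 27 days = Nov 14, 2019.
Cold crashing begins: Nov 14, 2019 + 5 weeks = Dec 19, 2019.
Carbonation is complete: Dec 19, 2019 + 1 week = Dec 26, 2019.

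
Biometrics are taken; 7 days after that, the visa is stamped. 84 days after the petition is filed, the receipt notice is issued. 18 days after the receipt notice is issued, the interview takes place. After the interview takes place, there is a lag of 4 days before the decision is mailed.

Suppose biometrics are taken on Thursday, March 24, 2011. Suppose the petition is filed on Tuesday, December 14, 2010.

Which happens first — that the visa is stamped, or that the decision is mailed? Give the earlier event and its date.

Biometrics are taken: Mar 24, 2011.
The visa is stamped: Mar 24, 2011 + 7 days = Mar 31, 2011.
The petition is filed: Dec 14, 2010.
The receipt notice is issued: Dec 14, 2010 + 84 days = Mar 8, 2011.
The interview takes place: Mar 8, 2011 + 18 days = Mar 26, 2011.
The decision is mailed: Mar 26, 2011 + 4 days = Mar 30, 2011.
Comparing: the visa is stamped on Mar 31, 2011 vs the decision is mailed on Mar 30, 2011. Earlier: the decision is mailed.

The decision is mailed — Wednesday, March 30, 2011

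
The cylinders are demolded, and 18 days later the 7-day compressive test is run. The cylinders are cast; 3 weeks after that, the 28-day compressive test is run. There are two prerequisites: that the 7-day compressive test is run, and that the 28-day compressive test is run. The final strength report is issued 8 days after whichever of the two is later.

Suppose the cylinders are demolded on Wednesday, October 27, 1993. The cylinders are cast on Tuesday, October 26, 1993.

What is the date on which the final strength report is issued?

The cylinders are demolded: Oct 27, 1993.
The 7-day compressive test is run: Oct 27, 1993 + 18 days = Nov 14, 1993.
The cylinders are cast: Oct 26, 1993.
The 28-day compressive test is run: Oct 26, 1993 + 3 weeks = Nov 16, 1993.
Both prerequisites met — the 7-day compressive test is run (Nov 14, 1993), the 28-day compressive test is run (Nov 16, 1993); the later is Nov 16, 1993.
The final strength report is issued: Nov 16, 1993 + 8 days = Nov 24, 1993.

Wednesday, November 24, 1993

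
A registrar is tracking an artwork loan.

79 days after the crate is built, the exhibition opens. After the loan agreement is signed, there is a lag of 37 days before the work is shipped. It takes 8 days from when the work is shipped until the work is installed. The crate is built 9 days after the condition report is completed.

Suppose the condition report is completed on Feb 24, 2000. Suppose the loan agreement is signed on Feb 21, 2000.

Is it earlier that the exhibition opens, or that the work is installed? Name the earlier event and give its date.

The condition report is completed: Feb 24, 2000.
The crate is built: Feb 24, 2000 + 9 days = Mar 4, 2000.
The exhibition opens: Mar 4, 2000 + 79 days = May 22, 2000.
The loan agreement is signed: Feb 21, 2000.
The work is shipped: Feb 21, 2000 + 37 days = Mar 29, 2000.
The work is installed: Mar 29, 2000 + 8 days = Apr 6, 2000.
Comparing: the exhibition opens on May 22, 2000 vs the work is installed on Apr 6, 2000. Earlier: the work is installed.

The work is installed — Apr 6, 2000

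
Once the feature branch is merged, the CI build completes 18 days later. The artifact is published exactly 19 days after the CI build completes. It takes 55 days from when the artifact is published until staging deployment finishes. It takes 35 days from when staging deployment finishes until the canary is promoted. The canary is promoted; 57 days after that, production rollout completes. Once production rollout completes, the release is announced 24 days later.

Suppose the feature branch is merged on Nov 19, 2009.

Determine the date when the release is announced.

Jun 15, 2010

The feature branch is merged: Nov 19, 2009.
The CI build completes: Nov 19, 2009 + 18 days = Dec 7, 2009.
The artifact is published: Dec 7, 2009 + 19 days = Dec 26, 2009.
Staging deployment finishes: Dec 26, 2009 + 55 days = Feb 19, 2010.
The canary is promoted: Feb 19, 2010 + 35 days = Mar 26, 2010.
Production rollout completes: Mar 26, 2010 + 57 days = May 22, 2010.
The release is announced: May 22, 2010 + 24 days = Jun 15, 2010.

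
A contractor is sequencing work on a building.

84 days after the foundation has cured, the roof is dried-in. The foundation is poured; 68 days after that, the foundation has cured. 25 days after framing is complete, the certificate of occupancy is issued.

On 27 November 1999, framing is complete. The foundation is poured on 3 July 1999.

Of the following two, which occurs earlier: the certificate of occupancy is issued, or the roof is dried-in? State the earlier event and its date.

Framing is complete: Nov 27, 1999.
The certificate of occupancy is issued: Nov 27, 1999 + 25 days = Dec 22, 1999.
The foundation is poured: Jul 3, 1999.
The foundation has cured: Jul 3, 1999 + 68 days = Sep 9, 1999.
The roof is dried-in: Sep 9, 1999 + 84 days = Dec 2, 1999.
Comparing: the certificate of occupancy is issued on Dec 22, 1999 vs the roof is dried-in on Dec 2, 1999. Earlier: the roof is dried-in.

The roof is dried-in — 2 December 1999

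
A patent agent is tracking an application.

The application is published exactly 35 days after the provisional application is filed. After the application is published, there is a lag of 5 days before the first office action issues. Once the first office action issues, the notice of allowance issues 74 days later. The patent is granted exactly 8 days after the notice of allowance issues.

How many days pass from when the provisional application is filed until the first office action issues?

Causal path: the provisional application is filed → the application is published → the first office action issues.
Total delay along the path: 35 + 5 = 40 days.

40 days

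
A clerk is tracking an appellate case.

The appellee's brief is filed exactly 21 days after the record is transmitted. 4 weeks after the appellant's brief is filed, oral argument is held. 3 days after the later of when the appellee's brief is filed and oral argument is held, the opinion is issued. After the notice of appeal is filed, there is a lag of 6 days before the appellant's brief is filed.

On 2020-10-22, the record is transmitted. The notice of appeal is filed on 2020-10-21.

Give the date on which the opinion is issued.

The record is transmitted: Oct 22, 2020.
The appellee's brief is filed: Oct 22, 2020 + 21 days = Nov 12, 2020.
The notice of appeal is filed: Oct 21, 2020.
The appellant's brief is filed: Oct 21, 2020 + 6 days = Oct 27, 2020.
Oral argument is held: Oct 27, 2020 + 4 weeks = Nov 24, 2020.
Both prerequisites met — the appellee's brief is filed (Nov 12, 2020), oral argument is held (Nov 24, 2020); the later is Nov 24, 2020.
The opinion is issued: Nov 24, 2020 + 3 days = Nov 27, 2020.

2020-11-27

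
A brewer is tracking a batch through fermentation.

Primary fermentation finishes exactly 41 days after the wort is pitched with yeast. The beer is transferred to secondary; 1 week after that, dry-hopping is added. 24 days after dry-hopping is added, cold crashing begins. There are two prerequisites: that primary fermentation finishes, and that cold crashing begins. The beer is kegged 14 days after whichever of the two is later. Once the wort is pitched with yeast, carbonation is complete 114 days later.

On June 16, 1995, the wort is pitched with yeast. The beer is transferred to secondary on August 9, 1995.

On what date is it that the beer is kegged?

September 23, 1995

The wort is pitched with yeast: Jun 16, 1995.
Primary fermentation finishes: Jun 16, 1995 + 41 days = Jul 27, 1995.
The beer is transferred to secondary: Aug 9, 1995.
Dry-hopping is added: Aug 9, 1995 + 1 week = Aug 16, 1995.
Cold crashing begins: Aug 16, 1995 + 24 days = Sep 9, 1995.
Both prerequisites met — primary fermentation finishes (Jul 27, 1995), cold crashing begins (Sep 9, 1995); the later is Sep 9, 1995.
The beer is kegged: Sep 9, 1995 + 14 days = Sep 23, 1995.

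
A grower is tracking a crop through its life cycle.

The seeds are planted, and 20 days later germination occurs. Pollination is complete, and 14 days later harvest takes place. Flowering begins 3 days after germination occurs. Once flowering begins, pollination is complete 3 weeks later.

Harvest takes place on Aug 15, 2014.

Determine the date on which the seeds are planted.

Harvest takes place: Aug 15, 2014.
Pollination is complete: Aug 15, 2014 − 14 days = Aug 1, 2014.
Flowering begins: Aug 1, 2014 − 3 weeks = Jul 11, 2014.
Germination occurs: Jul 11, 2014 − 3 days = Jul 8, 2014.
The seeds are planted: Jul 8, 2014 − 20 days = Jun 18, 2014.

Jun 18, 2014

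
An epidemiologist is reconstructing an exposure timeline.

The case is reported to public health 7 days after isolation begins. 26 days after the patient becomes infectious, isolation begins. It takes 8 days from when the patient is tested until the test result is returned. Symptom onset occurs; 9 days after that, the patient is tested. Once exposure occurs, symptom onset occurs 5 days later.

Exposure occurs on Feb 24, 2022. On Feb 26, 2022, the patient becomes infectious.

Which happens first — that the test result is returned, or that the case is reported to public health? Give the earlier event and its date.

The test result is returned — Mar 18, 2022

Exposure occurs: Feb 24, 2022.
Symptom onset occurs: Feb 24, 2022 + 5 days = Mar 1, 2022.
The patient is tested: Mar 1, 2022 + 9 days = Mar 10, 2022.
The test result is returned: Mar 10, 2022 + 8 days = Mar 18, 2022.
The patient becomes infectious: Feb 26, 2022.
Isolation begins: Feb 26, 2022 + 26 days = Mar 24, 2022.
The case is reported to public health: Mar 24, 2022 + 7 days = Mar 31, 2022.
Comparing: the test result is returned on Mar 18, 2022 vs the case is reported to public health on Mar 31, 2022. Earlier: the test result is returned.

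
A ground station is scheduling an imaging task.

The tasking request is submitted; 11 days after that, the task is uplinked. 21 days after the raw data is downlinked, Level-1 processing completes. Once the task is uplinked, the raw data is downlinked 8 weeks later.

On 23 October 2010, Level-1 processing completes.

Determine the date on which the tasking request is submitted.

Level-1 processing completes: Oct 23, 2010.
The raw data is downlinked: Oct 23, 2010 − 21 days = Oct 2, 2010.
The task is uplinked: Oct 2, 2010 − 8 weeks = Aug 7, 2010.
The tasking request is submitted: Aug 7, 2010 − 11 days = Jul 27, 2010.

27 July 2010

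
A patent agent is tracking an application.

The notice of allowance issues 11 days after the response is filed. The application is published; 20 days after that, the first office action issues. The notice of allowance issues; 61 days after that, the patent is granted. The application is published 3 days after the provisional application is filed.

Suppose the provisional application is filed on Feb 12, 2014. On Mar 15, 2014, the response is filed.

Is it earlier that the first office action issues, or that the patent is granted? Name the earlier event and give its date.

The first office action issues — Mar 7, 2014

The provisional application is filed: Feb 12, 2014.
The application is published: Feb 12, 2014 + 3 days = Feb 15, 2014.
The first office action issues: Feb 15, 2014 + 20 days = Mar 7, 2014.
The response is filed: Mar 15, 2014.
The notice of allowance issues: Mar 15, 2014 + 11 days = Mar 26, 2014.
The patent is granted: Mar 26, 2014 + 61 days = May 26, 2014.
Comparing: the first office action issues on Mar 7, 2014 vs the patent is granted on May 26, 2014. Earlier: the first office action issues.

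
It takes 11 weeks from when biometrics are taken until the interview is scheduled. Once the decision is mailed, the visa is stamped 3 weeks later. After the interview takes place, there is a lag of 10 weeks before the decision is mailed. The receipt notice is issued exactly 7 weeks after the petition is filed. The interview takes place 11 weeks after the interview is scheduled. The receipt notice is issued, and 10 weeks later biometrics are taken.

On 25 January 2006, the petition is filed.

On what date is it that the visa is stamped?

The petition is filed: Jan 25, 2006.
The receipt notice is issued: Jan 25, 2006 + 7 weeks = Mar 15, 2006.
Biometrics are taken: Mar 15, 2006 + 10 weeks = May 24, 2006.
The interview is scheduled: May 24, 2006 + 11 weeks = Aug 9, 2006.
The interview takes place: Aug 9, 2006 + 11 weeks = Oct 25, 2006.
The decision is mailed: Oct 25, 2006 + 10 weeks = Jan 3, 2007.
The visa is stamped: Jan 3, 2007 + 3 weeks = Jan 24, 2007.

24 January 2007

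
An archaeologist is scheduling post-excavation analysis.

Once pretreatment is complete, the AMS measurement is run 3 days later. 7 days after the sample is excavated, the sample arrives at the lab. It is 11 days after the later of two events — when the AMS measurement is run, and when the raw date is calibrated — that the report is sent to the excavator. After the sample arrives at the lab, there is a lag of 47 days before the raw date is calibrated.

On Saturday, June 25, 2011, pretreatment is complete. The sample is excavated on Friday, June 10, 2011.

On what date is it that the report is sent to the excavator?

Sunday, August 14, 2011

Pretreatment is complete: Jun 25, 2011.
The AMS measurement is run: Jun 25, 2011 + 3 days = Jun 28, 2011.
The sample is excavated: Jun 10, 2011.
The sample arrives at the lab: Jun 10, 2011 + 7 days = Jun 17, 2011.
The raw date is calibrated: Jun 17, 2011 + 47 days = Aug 3, 2011.
Both prerequisites met — the AMS measurement is run (Jun 28, 2011), the raw date is calibrated (Aug 3, 2011); the later is Aug 3, 2011.
The report is sent to the excavator: Aug 3, 2011 + 11 days = Aug 14, 2011.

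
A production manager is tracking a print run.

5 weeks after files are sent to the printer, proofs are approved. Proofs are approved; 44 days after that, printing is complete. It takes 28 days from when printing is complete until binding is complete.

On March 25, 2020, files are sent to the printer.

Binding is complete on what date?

Files are sent to the printer: Mar 25, 2020.
Proofs are approved: Mar 25, 2020 + 5 weeks = Apr 29, 2020.
Printing is complete: Apr 29, 2020 + 44 days = Jun 12, 2020.
Binding is complete: Jun 12, 2020 + 28 days = Jul 10, 2020.

July 10, 2020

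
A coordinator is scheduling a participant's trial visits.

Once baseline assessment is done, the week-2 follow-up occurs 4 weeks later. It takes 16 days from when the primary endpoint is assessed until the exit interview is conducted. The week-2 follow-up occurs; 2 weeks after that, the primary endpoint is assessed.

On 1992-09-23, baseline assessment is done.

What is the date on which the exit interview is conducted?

1992-11-20

Baseline assessment is done: Sep 23, 1992.
The week-2 follow-up occurs: Sep 23, 1992 + 4 weeks = Oct 21, 1992.
The primary endpoint is assessed: Oct 21, 1992 + 2 weeks = Nov 4, 1992.
The exit interview is conducted: Nov 4, 1992 + 16 days = Nov 20, 1992.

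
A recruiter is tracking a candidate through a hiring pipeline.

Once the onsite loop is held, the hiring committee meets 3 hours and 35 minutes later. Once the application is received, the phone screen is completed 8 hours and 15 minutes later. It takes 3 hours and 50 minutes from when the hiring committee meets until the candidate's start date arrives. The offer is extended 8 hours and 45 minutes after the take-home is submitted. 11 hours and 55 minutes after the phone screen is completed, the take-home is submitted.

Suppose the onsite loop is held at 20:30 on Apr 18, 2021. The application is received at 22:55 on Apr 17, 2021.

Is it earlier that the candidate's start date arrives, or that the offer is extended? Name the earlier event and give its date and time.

The offer is extended — 03:50 on Apr 19, 2021

The onsite loop is held: 20:30 Apr 18, 2021.
The hiring committee meets: 20:30 Apr 18, 2021 + 3h35m = 00:05 Apr 19, 2021.
The candidate's start date arrives: 00:05 Apr 19, 2021 + 3h50m = 03:55 Apr 19, 2021.
The application is received: 22:55 Apr 17, 2021.
The phone screen is completed: 22:55 Apr 17, 2021 + 8h15m = 07:10 Apr 18, 2021.
The take-home is submitted: 07:10 Apr 18, 2021 + 11h55m = 19:05 Apr 18, 2021.
The offer is extended: 19:05 Apr 18, 2021 + 8h45m = 03:50 Apr 19, 2021.
Comparing: the candidate's start date arrives at 03:55 Apr 19, 2021 vs the offer is extended at 03:50 Apr 19, 2021. Earlier: the offer is extended.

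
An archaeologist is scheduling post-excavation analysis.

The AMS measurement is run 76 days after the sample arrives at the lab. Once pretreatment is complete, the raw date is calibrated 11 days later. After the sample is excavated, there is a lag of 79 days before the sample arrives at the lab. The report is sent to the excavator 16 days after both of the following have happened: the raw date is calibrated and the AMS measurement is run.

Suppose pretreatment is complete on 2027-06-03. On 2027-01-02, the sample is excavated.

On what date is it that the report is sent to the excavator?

2027-06-30

Pretreatment is complete: Jun 3, 2027.
The raw date is calibrated: Jun 3, 2027 + 11 days = Jun 14, 2027.
The sample is excavated: Jan 2, 2027.
The sample arrives at the lab: Jan 2, 2027 + 79 days = Mar 22, 2027.
The AMS measurement is run: Mar 22, 2027 + 76 days = Jun 6, 2027.
Both prerequisites met — the raw date is calibrated (Jun 14, 2027), the AMS measurement is run (Jun 6, 2027); the later is Jun 14, 2027.
The report is sent to the excavator: Jun 14, 2027 + 16 days = Jun 30, 2027.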